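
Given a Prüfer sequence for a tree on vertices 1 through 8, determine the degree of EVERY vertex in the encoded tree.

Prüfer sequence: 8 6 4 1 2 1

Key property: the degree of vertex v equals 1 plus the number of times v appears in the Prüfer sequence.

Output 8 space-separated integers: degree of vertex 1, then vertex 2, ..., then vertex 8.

Answer: 3 2 1 2 1 2 1 2

Derivation:
p_1 = 8: count[8] becomes 1
p_2 = 6: count[6] becomes 1
p_3 = 4: count[4] becomes 1
p_4 = 1: count[1] becomes 1
p_5 = 2: count[2] becomes 1
p_6 = 1: count[1] becomes 2
Degrees (1 + count): deg[1]=1+2=3, deg[2]=1+1=2, deg[3]=1+0=1, deg[4]=1+1=2, deg[5]=1+0=1, deg[6]=1+1=2, deg[7]=1+0=1, deg[8]=1+1=2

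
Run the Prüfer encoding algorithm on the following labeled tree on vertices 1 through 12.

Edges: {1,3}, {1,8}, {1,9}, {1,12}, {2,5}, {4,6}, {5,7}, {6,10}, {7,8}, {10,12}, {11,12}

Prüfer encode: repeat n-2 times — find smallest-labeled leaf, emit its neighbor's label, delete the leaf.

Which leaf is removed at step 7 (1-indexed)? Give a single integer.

Answer: 8

Derivation:
Step 1: current leaves = {2,3,4,9,11}. Remove leaf 2 (neighbor: 5).
Step 2: current leaves = {3,4,5,9,11}. Remove leaf 3 (neighbor: 1).
Step 3: current leaves = {4,5,9,11}. Remove leaf 4 (neighbor: 6).
Step 4: current leaves = {5,6,9,11}. Remove leaf 5 (neighbor: 7).
Step 5: current leaves = {6,7,9,11}. Remove leaf 6 (neighbor: 10).
Step 6: current leaves = {7,9,10,11}. Remove leaf 7 (neighbor: 8).
Step 7: current leaves = {8,9,10,11}. Remove leaf 8 (neighbor: 1).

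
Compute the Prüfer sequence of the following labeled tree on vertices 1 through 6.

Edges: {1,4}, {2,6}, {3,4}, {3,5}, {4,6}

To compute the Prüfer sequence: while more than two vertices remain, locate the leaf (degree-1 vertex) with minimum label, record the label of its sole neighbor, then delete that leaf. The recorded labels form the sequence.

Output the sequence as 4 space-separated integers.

Answer: 4 6 3 4

Derivation:
Step 1: leaves = {1,2,5}. Remove smallest leaf 1, emit neighbor 4.
Step 2: leaves = {2,5}. Remove smallest leaf 2, emit neighbor 6.
Step 3: leaves = {5,6}. Remove smallest leaf 5, emit neighbor 3.
Step 4: leaves = {3,6}. Remove smallest leaf 3, emit neighbor 4.
Done: 2 vertices remain (4, 6). Sequence = [4 6 3 4]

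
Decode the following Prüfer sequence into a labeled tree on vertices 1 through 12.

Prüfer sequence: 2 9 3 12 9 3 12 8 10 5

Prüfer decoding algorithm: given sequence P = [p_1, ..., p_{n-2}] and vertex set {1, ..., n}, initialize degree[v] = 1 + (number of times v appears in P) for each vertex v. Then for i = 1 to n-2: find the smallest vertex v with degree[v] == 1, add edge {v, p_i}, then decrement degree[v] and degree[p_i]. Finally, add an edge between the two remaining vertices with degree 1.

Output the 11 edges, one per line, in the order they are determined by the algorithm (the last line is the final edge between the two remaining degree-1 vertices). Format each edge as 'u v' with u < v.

Initial degrees: {1:1, 2:2, 3:3, 4:1, 5:2, 6:1, 7:1, 8:2, 9:3, 10:2, 11:1, 12:3}
Step 1: smallest deg-1 vertex = 1, p_1 = 2. Add edge {1,2}. Now deg[1]=0, deg[2]=1.
Step 2: smallest deg-1 vertex = 2, p_2 = 9. Add edge {2,9}. Now deg[2]=0, deg[9]=2.
Step 3: smallest deg-1 vertex = 4, p_3 = 3. Add edge {3,4}. Now deg[4]=0, deg[3]=2.
Step 4: smallest deg-1 vertex = 6, p_4 = 12. Add edge {6,12}. Now deg[6]=0, deg[12]=2.
Step 5: smallest deg-1 vertex = 7, p_5 = 9. Add edge {7,9}. Now deg[7]=0, deg[9]=1.
Step 6: smallest deg-1 vertex = 9, p_6 = 3. Add edge {3,9}. Now deg[9]=0, deg[3]=1.
Step 7: smallest deg-1 vertex = 3, p_7 = 12. Add edge {3,12}. Now deg[3]=0, deg[12]=1.
Step 8: smallest deg-1 vertex = 11, p_8 = 8. Add edge {8,11}. Now deg[11]=0, deg[8]=1.
Step 9: smallest deg-1 vertex = 8, p_9 = 10. Add edge {8,10}. Now deg[8]=0, deg[10]=1.
Step 10: smallest deg-1 vertex = 10, p_10 = 5. Add edge {5,10}. Now deg[10]=0, deg[5]=1.
Final: two remaining deg-1 vertices are 5, 12. Add edge {5,12}.

Answer: 1 2
2 9
3 4
6 12
7 9
3 9
3 12
8 11
8 10
5 10
5 12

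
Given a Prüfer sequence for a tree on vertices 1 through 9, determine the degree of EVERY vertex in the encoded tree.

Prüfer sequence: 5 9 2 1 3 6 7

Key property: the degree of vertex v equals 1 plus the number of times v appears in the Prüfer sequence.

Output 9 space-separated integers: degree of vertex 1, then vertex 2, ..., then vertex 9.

p_1 = 5: count[5] becomes 1
p_2 = 9: count[9] becomes 1
p_3 = 2: count[2] becomes 1
p_4 = 1: count[1] becomes 1
p_5 = 3: count[3] becomes 1
p_6 = 6: count[6] becomes 1
p_7 = 7: count[7] becomes 1
Degrees (1 + count): deg[1]=1+1=2, deg[2]=1+1=2, deg[3]=1+1=2, deg[4]=1+0=1, deg[5]=1+1=2, deg[6]=1+1=2, deg[7]=1+1=2, deg[8]=1+0=1, deg[9]=1+1=2

Answer: 2 2 2 1 2 2 2 1 2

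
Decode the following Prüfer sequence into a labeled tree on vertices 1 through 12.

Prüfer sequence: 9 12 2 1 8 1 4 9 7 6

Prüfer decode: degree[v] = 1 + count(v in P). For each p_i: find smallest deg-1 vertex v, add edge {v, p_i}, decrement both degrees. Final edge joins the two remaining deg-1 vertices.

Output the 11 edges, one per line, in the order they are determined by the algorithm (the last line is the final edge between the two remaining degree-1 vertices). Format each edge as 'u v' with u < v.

Initial degrees: {1:3, 2:2, 3:1, 4:2, 5:1, 6:2, 7:2, 8:2, 9:3, 10:1, 11:1, 12:2}
Step 1: smallest deg-1 vertex = 3, p_1 = 9. Add edge {3,9}. Now deg[3]=0, deg[9]=2.
Step 2: smallest deg-1 vertex = 5, p_2 = 12. Add edge {5,12}. Now deg[5]=0, deg[12]=1.
Step 3: smallest deg-1 vertex = 10, p_3 = 2. Add edge {2,10}. Now deg[10]=0, deg[2]=1.
Step 4: smallest deg-1 vertex = 2, p_4 = 1. Add edge {1,2}. Now deg[2]=0, deg[1]=2.
Step 5: smallest deg-1 vertex = 11, p_5 = 8. Add edge {8,11}. Now deg[11]=0, deg[8]=1.
Step 6: smallest deg-1 vertex = 8, p_6 = 1. Add edge {1,8}. Now deg[8]=0, deg[1]=1.
Step 7: smallest deg-1 vertex = 1, p_7 = 4. Add edge {1,4}. Now deg[1]=0, deg[4]=1.
Step 8: smallest deg-1 vertex = 4, p_8 = 9. Add edge {4,9}. Now deg[4]=0, deg[9]=1.
Step 9: smallest deg-1 vertex = 9, p_9 = 7. Add edge {7,9}. Now deg[9]=0, deg[7]=1.
Step 10: smallest deg-1 vertex = 7, p_10 = 6. Add edge {6,7}. Now deg[7]=0, deg[6]=1.
Final: two remaining deg-1 vertices are 6, 12. Add edge {6,12}.

Answer: 3 9
5 12
2 10
1 2
8 11
1 8
1 4
4 9
7 9
6 7
6 12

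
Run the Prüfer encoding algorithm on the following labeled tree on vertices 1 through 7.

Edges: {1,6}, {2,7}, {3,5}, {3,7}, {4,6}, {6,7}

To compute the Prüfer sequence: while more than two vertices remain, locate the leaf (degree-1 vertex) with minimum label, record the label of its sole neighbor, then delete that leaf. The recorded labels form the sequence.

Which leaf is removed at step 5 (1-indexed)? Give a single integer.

Answer: 3

Derivation:
Step 1: current leaves = {1,2,4,5}. Remove leaf 1 (neighbor: 6).
Step 2: current leaves = {2,4,5}. Remove leaf 2 (neighbor: 7).
Step 3: current leaves = {4,5}. Remove leaf 4 (neighbor: 6).
Step 4: current leaves = {5,6}. Remove leaf 5 (neighbor: 3).
Step 5: current leaves = {3,6}. Remove leaf 3 (neighbor: 7).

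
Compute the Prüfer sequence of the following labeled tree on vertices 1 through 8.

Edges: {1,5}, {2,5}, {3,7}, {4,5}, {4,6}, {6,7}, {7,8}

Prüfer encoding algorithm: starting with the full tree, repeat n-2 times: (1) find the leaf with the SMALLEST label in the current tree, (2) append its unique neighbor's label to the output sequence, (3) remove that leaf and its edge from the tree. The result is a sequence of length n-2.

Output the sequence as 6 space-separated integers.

Step 1: leaves = {1,2,3,8}. Remove smallest leaf 1, emit neighbor 5.
Step 2: leaves = {2,3,8}. Remove smallest leaf 2, emit neighbor 5.
Step 3: leaves = {3,5,8}. Remove smallest leaf 3, emit neighbor 7.
Step 4: leaves = {5,8}. Remove smallest leaf 5, emit neighbor 4.
Step 5: leaves = {4,8}. Remove smallest leaf 4, emit neighbor 6.
Step 6: leaves = {6,8}. Remove smallest leaf 6, emit neighbor 7.
Done: 2 vertices remain (7, 8). Sequence = [5 5 7 4 6 7]

Answer: 5 5 7 4 6 7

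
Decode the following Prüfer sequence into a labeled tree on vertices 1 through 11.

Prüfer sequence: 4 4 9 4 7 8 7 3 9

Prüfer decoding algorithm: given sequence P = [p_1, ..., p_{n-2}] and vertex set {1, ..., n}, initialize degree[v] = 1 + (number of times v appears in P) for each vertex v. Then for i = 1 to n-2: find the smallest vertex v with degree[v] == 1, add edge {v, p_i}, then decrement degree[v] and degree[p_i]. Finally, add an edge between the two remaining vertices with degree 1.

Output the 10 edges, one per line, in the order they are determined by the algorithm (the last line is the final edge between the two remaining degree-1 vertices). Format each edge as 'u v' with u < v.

Initial degrees: {1:1, 2:1, 3:2, 4:4, 5:1, 6:1, 7:3, 8:2, 9:3, 10:1, 11:1}
Step 1: smallest deg-1 vertex = 1, p_1 = 4. Add edge {1,4}. Now deg[1]=0, deg[4]=3.
Step 2: smallest deg-1 vertex = 2, p_2 = 4. Add edge {2,4}. Now deg[2]=0, deg[4]=2.
Step 3: smallest deg-1 vertex = 5, p_3 = 9. Add edge {5,9}. Now deg[5]=0, deg[9]=2.
Step 4: smallest deg-1 vertex = 6, p_4 = 4. Add edge {4,6}. Now deg[6]=0, deg[4]=1.
Step 5: smallest deg-1 vertex = 4, p_5 = 7. Add edge {4,7}. Now deg[4]=0, deg[7]=2.
Step 6: smallest deg-1 vertex = 10, p_6 = 8. Add edge {8,10}. Now deg[10]=0, deg[8]=1.
Step 7: smallest deg-1 vertex = 8, p_7 = 7. Add edge {7,8}. Now deg[8]=0, deg[7]=1.
Step 8: smallest deg-1 vertex = 7, p_8 = 3. Add edge {3,7}. Now deg[7]=0, deg[3]=1.
Step 9: smallest deg-1 vertex = 3, p_9 = 9. Add edge {3,9}. Now deg[3]=0, deg[9]=1.
Final: two remaining deg-1 vertices are 9, 11. Add edge {9,11}.

Answer: 1 4
2 4
5 9
4 6
4 7
8 10
7 8
3 7
3 9
9 11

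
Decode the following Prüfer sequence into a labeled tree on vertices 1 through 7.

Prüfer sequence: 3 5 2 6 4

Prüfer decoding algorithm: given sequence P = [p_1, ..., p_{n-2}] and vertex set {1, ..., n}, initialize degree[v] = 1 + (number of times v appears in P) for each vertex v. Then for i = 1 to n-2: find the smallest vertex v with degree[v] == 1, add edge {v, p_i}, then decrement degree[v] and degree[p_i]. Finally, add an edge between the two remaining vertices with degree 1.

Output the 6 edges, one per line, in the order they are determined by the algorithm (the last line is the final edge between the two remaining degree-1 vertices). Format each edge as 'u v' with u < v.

Initial degrees: {1:1, 2:2, 3:2, 4:2, 5:2, 6:2, 7:1}
Step 1: smallest deg-1 vertex = 1, p_1 = 3. Add edge {1,3}. Now deg[1]=0, deg[3]=1.
Step 2: smallest deg-1 vertex = 3, p_2 = 5. Add edge {3,5}. Now deg[3]=0, deg[5]=1.
Step 3: smallest deg-1 vertex = 5, p_3 = 2. Add edge {2,5}. Now deg[5]=0, deg[2]=1.
Step 4: smallest deg-1 vertex = 2, p_4 = 6. Add edge {2,6}. Now deg[2]=0, deg[6]=1.
Step 5: smallest deg-1 vertex = 6, p_5 = 4. Add edge {4,6}. Now deg[6]=0, deg[4]=1.
Final: two remaining deg-1 vertices are 4, 7. Add edge {4,7}.

Answer: 1 3
3 5
2 5
2 6
4 6
4 7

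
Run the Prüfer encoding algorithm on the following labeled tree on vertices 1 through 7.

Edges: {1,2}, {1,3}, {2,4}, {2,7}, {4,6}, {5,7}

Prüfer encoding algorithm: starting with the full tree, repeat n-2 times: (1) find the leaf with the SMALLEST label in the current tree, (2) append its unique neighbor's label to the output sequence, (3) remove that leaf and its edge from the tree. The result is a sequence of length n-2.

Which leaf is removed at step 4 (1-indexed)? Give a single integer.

Step 1: current leaves = {3,5,6}. Remove leaf 3 (neighbor: 1).
Step 2: current leaves = {1,5,6}. Remove leaf 1 (neighbor: 2).
Step 3: current leaves = {5,6}. Remove leaf 5 (neighbor: 7).
Step 4: current leaves = {6,7}. Remove leaf 6 (neighbor: 4).

Answer: 6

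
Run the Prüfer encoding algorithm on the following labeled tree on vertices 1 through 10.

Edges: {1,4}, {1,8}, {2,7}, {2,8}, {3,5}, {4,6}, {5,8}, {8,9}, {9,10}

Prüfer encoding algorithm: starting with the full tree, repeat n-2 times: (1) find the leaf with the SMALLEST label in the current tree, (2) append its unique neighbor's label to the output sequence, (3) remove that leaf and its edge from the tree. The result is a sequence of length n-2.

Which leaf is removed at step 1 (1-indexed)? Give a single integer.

Step 1: current leaves = {3,6,7,10}. Remove leaf 3 (neighbor: 5).

Answer: 3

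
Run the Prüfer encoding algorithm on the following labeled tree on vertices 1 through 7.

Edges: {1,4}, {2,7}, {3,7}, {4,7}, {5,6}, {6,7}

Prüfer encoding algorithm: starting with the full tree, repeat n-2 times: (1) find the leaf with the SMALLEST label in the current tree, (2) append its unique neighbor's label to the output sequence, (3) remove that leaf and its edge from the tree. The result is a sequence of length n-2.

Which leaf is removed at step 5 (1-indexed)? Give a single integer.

Answer: 5

Derivation:
Step 1: current leaves = {1,2,3,5}. Remove leaf 1 (neighbor: 4).
Step 2: current leaves = {2,3,4,5}. Remove leaf 2 (neighbor: 7).
Step 3: current leaves = {3,4,5}. Remove leaf 3 (neighbor: 7).
Step 4: current leaves = {4,5}. Remove leaf 4 (neighbor: 7).
Step 5: current leaves = {5,7}. Remove leaf 5 (neighbor: 6).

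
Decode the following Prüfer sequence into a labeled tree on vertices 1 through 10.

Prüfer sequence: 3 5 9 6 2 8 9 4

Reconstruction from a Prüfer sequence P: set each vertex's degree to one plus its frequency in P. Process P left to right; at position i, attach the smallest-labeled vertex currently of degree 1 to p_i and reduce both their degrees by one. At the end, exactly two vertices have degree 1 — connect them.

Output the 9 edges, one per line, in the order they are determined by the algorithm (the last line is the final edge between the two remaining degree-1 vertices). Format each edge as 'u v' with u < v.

Initial degrees: {1:1, 2:2, 3:2, 4:2, 5:2, 6:2, 7:1, 8:2, 9:3, 10:1}
Step 1: smallest deg-1 vertex = 1, p_1 = 3. Add edge {1,3}. Now deg[1]=0, deg[3]=1.
Step 2: smallest deg-1 vertex = 3, p_2 = 5. Add edge {3,5}. Now deg[3]=0, deg[5]=1.
Step 3: smallest deg-1 vertex = 5, p_3 = 9. Add edge {5,9}. Now deg[5]=0, deg[9]=2.
Step 4: smallest deg-1 vertex = 7, p_4 = 6. Add edge {6,7}. Now deg[7]=0, deg[6]=1.
Step 5: smallest deg-1 vertex = 6, p_5 = 2. Add edge {2,6}. Now deg[6]=0, deg[2]=1.
Step 6: smallest deg-1 vertex = 2, p_6 = 8. Add edge {2,8}. Now deg[2]=0, deg[8]=1.
Step 7: smallest deg-1 vertex = 8, p_7 = 9. Add edge {8,9}. Now deg[8]=0, deg[9]=1.
Step 8: smallest deg-1 vertex = 9, p_8 = 4. Add edge {4,9}. Now deg[9]=0, deg[4]=1.
Final: two remaining deg-1 vertices are 4, 10. Add edge {4,10}.

Answer: 1 3
3 5
5 9
6 7
2 6
2 8
8 9
4 9
4 10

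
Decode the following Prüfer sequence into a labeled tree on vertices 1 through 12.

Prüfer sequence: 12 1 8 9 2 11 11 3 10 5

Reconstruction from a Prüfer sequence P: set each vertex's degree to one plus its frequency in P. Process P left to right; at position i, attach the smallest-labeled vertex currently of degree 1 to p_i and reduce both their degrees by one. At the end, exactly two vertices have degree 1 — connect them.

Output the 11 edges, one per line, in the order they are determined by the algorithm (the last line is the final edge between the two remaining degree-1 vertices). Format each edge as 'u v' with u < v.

Initial degrees: {1:2, 2:2, 3:2, 4:1, 5:2, 6:1, 7:1, 8:2, 9:2, 10:2, 11:3, 12:2}
Step 1: smallest deg-1 vertex = 4, p_1 = 12. Add edge {4,12}. Now deg[4]=0, deg[12]=1.
Step 2: smallest deg-1 vertex = 6, p_2 = 1. Add edge {1,6}. Now deg[6]=0, deg[1]=1.
Step 3: smallest deg-1 vertex = 1, p_3 = 8. Add edge {1,8}. Now deg[1]=0, deg[8]=1.
Step 4: smallest deg-1 vertex = 7, p_4 = 9. Add edge {7,9}. Now deg[7]=0, deg[9]=1.
Step 5: smallest deg-1 vertex = 8, p_5 = 2. Add edge {2,8}. Now deg[8]=0, deg[2]=1.
Step 6: smallest deg-1 vertex = 2, p_6 = 11. Add edge {2,11}. Now deg[2]=0, deg[11]=2.
Step 7: smallest deg-1 vertex = 9, p_7 = 11. Add edge {9,11}. Now deg[9]=0, deg[11]=1.
Step 8: smallest deg-1 vertex = 11, p_8 = 3. Add edge {3,11}. Now deg[11]=0, deg[3]=1.
Step 9: smallest deg-1 vertex = 3, p_9 = 10. Add edge {3,10}. Now deg[3]=0, deg[10]=1.
Step 10: smallest deg-1 vertex = 10, p_10 = 5. Add edge {5,10}. Now deg[10]=0, deg[5]=1.
Final: two remaining deg-1 vertices are 5, 12. Add edge {5,12}.

Answer: 4 12
1 6
1 8
7 9
2 8
2 11
9 11
3 11
3 10
5 10
5 12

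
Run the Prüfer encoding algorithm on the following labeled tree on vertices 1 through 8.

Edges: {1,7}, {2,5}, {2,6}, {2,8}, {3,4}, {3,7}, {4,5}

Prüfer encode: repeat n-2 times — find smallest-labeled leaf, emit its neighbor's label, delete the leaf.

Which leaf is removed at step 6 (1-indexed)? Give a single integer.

Step 1: current leaves = {1,6,8}. Remove leaf 1 (neighbor: 7).
Step 2: current leaves = {6,7,8}. Remove leaf 6 (neighbor: 2).
Step 3: current leaves = {7,8}. Remove leaf 7 (neighbor: 3).
Step 4: current leaves = {3,8}. Remove leaf 3 (neighbor: 4).
Step 5: current leaves = {4,8}. Remove leaf 4 (neighbor: 5).
Step 6: current leaves = {5,8}. Remove leaf 5 (neighbor: 2).

Answer: 5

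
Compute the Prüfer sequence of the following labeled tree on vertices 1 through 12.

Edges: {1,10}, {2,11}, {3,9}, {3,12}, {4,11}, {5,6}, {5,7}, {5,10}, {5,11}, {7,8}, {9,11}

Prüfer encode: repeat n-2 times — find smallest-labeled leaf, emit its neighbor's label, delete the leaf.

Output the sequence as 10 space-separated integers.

Step 1: leaves = {1,2,4,6,8,12}. Remove smallest leaf 1, emit neighbor 10.
Step 2: leaves = {2,4,6,8,10,12}. Remove smallest leaf 2, emit neighbor 11.
Step 3: leaves = {4,6,8,10,12}. Remove smallest leaf 4, emit neighbor 11.
Step 4: leaves = {6,8,10,12}. Remove smallest leaf 6, emit neighbor 5.
Step 5: leaves = {8,10,12}. Remove smallest leaf 8, emit neighbor 7.
Step 6: leaves = {7,10,12}. Remove smallest leaf 7, emit neighbor 5.
Step 7: leaves = {10,12}. Remove smallest leaf 10, emit neighbor 5.
Step 8: leaves = {5,12}. Remove smallest leaf 5, emit neighbor 11.
Step 9: leaves = {11,12}. Remove smallest leaf 11, emit neighbor 9.
Step 10: leaves = {9,12}. Remove smallest leaf 9, emit neighbor 3.
Done: 2 vertices remain (3, 12). Sequence = [10 11 11 5 7 5 5 11 9 3]

Answer: 10 11 11 5 7 5 5 11 9 3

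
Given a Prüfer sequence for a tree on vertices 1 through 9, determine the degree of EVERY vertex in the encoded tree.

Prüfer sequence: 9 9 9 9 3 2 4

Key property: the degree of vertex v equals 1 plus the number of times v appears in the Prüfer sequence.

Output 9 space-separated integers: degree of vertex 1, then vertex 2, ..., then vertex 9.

Answer: 1 2 2 2 1 1 1 1 5

Derivation:
p_1 = 9: count[9] becomes 1
p_2 = 9: count[9] becomes 2
p_3 = 9: count[9] becomes 3
p_4 = 9: count[9] becomes 4
p_5 = 3: count[3] becomes 1
p_6 = 2: count[2] becomes 1
p_7 = 4: count[4] becomes 1
Degrees (1 + count): deg[1]=1+0=1, deg[2]=1+1=2, deg[3]=1+1=2, deg[4]=1+1=2, deg[5]=1+0=1, deg[6]=1+0=1, deg[7]=1+0=1, deg[8]=1+0=1, deg[9]=1+4=5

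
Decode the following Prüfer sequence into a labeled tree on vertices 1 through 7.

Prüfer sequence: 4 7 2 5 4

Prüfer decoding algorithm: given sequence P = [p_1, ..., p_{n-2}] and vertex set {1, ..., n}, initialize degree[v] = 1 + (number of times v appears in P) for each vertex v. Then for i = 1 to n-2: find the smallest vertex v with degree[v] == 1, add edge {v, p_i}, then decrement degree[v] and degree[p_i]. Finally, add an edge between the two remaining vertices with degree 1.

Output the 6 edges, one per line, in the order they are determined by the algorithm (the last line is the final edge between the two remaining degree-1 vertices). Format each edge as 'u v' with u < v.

Answer: 1 4
3 7
2 6
2 5
4 5
4 7

Derivation:
Initial degrees: {1:1, 2:2, 3:1, 4:3, 5:2, 6:1, 7:2}
Step 1: smallest deg-1 vertex = 1, p_1 = 4. Add edge {1,4}. Now deg[1]=0, deg[4]=2.
Step 2: smallest deg-1 vertex = 3, p_2 = 7. Add edge {3,7}. Now deg[3]=0, deg[7]=1.
Step 3: smallest deg-1 vertex = 6, p_3 = 2. Add edge {2,6}. Now deg[6]=0, deg[2]=1.
Step 4: smallest deg-1 vertex = 2, p_4 = 5. Add edge {2,5}. Now deg[2]=0, deg[5]=1.
Step 5: smallest deg-1 vertex = 5, p_5 = 4. Add edge {4,5}. Now deg[5]=0, deg[4]=1.
Final: two remaining deg-1 vertices are 4, 7. Add edge {4,7}.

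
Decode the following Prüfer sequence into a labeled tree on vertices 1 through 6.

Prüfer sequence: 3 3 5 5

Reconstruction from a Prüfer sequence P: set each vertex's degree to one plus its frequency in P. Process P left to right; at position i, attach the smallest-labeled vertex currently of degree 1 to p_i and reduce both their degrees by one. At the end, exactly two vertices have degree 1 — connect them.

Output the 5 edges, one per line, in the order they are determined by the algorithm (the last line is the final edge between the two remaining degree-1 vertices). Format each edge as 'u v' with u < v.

Answer: 1 3
2 3
3 5
4 5
5 6

Derivation:
Initial degrees: {1:1, 2:1, 3:3, 4:1, 5:3, 6:1}
Step 1: smallest deg-1 vertex = 1, p_1 = 3. Add edge {1,3}. Now deg[1]=0, deg[3]=2.
Step 2: smallest deg-1 vertex = 2, p_2 = 3. Add edge {2,3}. Now deg[2]=0, deg[3]=1.
Step 3: smallest deg-1 vertex = 3, p_3 = 5. Add edge {3,5}. Now deg[3]=0, deg[5]=2.
Step 4: smallest deg-1 vertex = 4, p_4 = 5. Add edge {4,5}. Now deg[4]=0, deg[5]=1.
Final: two remaining deg-1 vertices are 5, 6. Add edge {5,6}.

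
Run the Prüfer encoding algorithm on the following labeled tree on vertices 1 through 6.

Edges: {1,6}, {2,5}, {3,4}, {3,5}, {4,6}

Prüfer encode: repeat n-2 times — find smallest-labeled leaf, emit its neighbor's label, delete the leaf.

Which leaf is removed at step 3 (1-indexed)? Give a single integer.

Answer: 5

Derivation:
Step 1: current leaves = {1,2}. Remove leaf 1 (neighbor: 6).
Step 2: current leaves = {2,6}. Remove leaf 2 (neighbor: 5).
Step 3: current leaves = {5,6}. Remove leaf 5 (neighbor: 3).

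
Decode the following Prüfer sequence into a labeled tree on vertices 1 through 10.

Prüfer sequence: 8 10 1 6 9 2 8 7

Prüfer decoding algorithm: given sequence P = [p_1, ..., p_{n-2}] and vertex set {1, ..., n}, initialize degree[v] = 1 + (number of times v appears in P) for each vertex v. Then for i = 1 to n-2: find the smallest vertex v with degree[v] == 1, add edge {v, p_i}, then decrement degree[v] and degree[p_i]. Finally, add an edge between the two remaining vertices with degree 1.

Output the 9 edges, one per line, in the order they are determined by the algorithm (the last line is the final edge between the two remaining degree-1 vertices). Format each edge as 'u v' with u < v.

Initial degrees: {1:2, 2:2, 3:1, 4:1, 5:1, 6:2, 7:2, 8:3, 9:2, 10:2}
Step 1: smallest deg-1 vertex = 3, p_1 = 8. Add edge {3,8}. Now deg[3]=0, deg[8]=2.
Step 2: smallest deg-1 vertex = 4, p_2 = 10. Add edge {4,10}. Now deg[4]=0, deg[10]=1.
Step 3: smallest deg-1 vertex = 5, p_3 = 1. Add edge {1,5}. Now deg[5]=0, deg[1]=1.
Step 4: smallest deg-1 vertex = 1, p_4 = 6. Add edge {1,6}. Now deg[1]=0, deg[6]=1.
Step 5: smallest deg-1 vertex = 6, p_5 = 9. Add edge {6,9}. Now deg[6]=0, deg[9]=1.
Step 6: smallest deg-1 vertex = 9, p_6 = 2. Add edge {2,9}. Now deg[9]=0, deg[2]=1.
Step 7: smallest deg-1 vertex = 2, p_7 = 8. Add edge {2,8}. Now deg[2]=0, deg[8]=1.
Step 8: smallest deg-1 vertex = 8, p_8 = 7. Add edge {7,8}. Now deg[8]=0, deg[7]=1.
Final: two remaining deg-1 vertices are 7, 10. Add edge {7,10}.

Answer: 3 8
4 10
1 5
1 6
6 9
2 9
2 8
7 8
7 10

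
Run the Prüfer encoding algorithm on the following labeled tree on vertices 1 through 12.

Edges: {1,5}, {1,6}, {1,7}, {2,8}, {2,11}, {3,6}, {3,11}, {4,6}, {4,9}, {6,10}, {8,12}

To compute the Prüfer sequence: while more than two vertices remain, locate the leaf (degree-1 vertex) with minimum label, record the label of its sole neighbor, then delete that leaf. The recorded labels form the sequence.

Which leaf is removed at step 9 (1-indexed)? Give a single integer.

Answer: 11

Derivation:
Step 1: current leaves = {5,7,9,10,12}. Remove leaf 5 (neighbor: 1).
Step 2: current leaves = {7,9,10,12}. Remove leaf 7 (neighbor: 1).
Step 3: current leaves = {1,9,10,12}. Remove leaf 1 (neighbor: 6).
Step 4: current leaves = {9,10,12}. Remove leaf 9 (neighbor: 4).
Step 5: current leaves = {4,10,12}. Remove leaf 4 (neighbor: 6).
Step 6: current leaves = {10,12}. Remove leaf 10 (neighbor: 6).
Step 7: current leaves = {6,12}. Remove leaf 6 (neighbor: 3).
Step 8: current leaves = {3,12}. Remove leaf 3 (neighbor: 11).
Step 9: current leaves = {11,12}. Remove leaf 11 (neighbor: 2).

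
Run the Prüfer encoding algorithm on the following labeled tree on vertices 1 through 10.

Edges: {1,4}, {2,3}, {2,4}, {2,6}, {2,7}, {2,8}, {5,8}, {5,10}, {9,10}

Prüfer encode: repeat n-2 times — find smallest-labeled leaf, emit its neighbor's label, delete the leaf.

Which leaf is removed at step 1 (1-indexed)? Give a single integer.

Step 1: current leaves = {1,3,6,7,9}. Remove leaf 1 (neighbor: 4).

Answer: 1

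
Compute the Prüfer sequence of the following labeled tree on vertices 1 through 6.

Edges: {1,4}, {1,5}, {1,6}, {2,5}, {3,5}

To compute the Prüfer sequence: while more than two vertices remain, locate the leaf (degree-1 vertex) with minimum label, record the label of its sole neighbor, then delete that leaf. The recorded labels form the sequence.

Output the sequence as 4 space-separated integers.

Answer: 5 5 1 1

Derivation:
Step 1: leaves = {2,3,4,6}. Remove smallest leaf 2, emit neighbor 5.
Step 2: leaves = {3,4,6}. Remove smallest leaf 3, emit neighbor 5.
Step 3: leaves = {4,5,6}. Remove smallest leaf 4, emit neighbor 1.
Step 4: leaves = {5,6}. Remove smallest leaf 5, emit neighbor 1.
Done: 2 vertices remain (1, 6). Sequence = [5 5 1 1]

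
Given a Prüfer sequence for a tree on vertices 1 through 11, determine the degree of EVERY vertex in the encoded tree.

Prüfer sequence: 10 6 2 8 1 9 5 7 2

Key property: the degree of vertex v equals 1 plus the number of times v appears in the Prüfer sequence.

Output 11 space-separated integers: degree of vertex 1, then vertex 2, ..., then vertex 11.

Answer: 2 3 1 1 2 2 2 2 2 2 1

Derivation:
p_1 = 10: count[10] becomes 1
p_2 = 6: count[6] becomes 1
p_3 = 2: count[2] becomes 1
p_4 = 8: count[8] becomes 1
p_5 = 1: count[1] becomes 1
p_6 = 9: count[9] becomes 1
p_7 = 5: count[5] becomes 1
p_8 = 7: count[7] becomes 1
p_9 = 2: count[2] becomes 2
Degrees (1 + count): deg[1]=1+1=2, deg[2]=1+2=3, deg[3]=1+0=1, deg[4]=1+0=1, deg[5]=1+1=2, deg[6]=1+1=2, deg[7]=1+1=2, deg[8]=1+1=2, deg[9]=1+1=2, deg[10]=1+1=2, deg[11]=1+0=1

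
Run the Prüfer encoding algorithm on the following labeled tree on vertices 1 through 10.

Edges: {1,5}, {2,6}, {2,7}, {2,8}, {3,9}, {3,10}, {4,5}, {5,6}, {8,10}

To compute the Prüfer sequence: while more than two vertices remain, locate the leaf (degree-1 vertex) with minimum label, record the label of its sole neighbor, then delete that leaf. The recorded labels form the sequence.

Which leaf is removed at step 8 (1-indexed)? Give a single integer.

Answer: 9

Derivation:
Step 1: current leaves = {1,4,7,9}. Remove leaf 1 (neighbor: 5).
Step 2: current leaves = {4,7,9}. Remove leaf 4 (neighbor: 5).
Step 3: current leaves = {5,7,9}. Remove leaf 5 (neighbor: 6).
Step 4: current leaves = {6,7,9}. Remove leaf 6 (neighbor: 2).
Step 5: current leaves = {7,9}. Remove leaf 7 (neighbor: 2).
Step 6: current leaves = {2,9}. Remove leaf 2 (neighbor: 8).
Step 7: current leaves = {8,9}. Remove leaf 8 (neighbor: 10).
Step 8: current leaves = {9,10}. Remove leaf 9 (neighbor: 3).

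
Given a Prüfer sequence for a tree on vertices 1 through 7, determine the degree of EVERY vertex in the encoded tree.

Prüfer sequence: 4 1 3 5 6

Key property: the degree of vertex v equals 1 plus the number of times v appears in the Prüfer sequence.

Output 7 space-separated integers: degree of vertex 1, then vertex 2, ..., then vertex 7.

Answer: 2 1 2 2 2 2 1

Derivation:
p_1 = 4: count[4] becomes 1
p_2 = 1: count[1] becomes 1
p_3 = 3: count[3] becomes 1
p_4 = 5: count[5] becomes 1
p_5 = 6: count[6] becomes 1
Degrees (1 + count): deg[1]=1+1=2, deg[2]=1+0=1, deg[3]=1+1=2, deg[4]=1+1=2, deg[5]=1+1=2, deg[6]=1+1=2, deg[7]=1+0=1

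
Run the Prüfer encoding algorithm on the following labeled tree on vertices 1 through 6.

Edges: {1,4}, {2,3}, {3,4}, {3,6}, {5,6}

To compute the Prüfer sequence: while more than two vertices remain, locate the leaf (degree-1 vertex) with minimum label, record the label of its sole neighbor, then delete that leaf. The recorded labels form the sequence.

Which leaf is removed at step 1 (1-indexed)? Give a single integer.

Answer: 1

Derivation:
Step 1: current leaves = {1,2,5}. Remove leaf 1 (neighbor: 4).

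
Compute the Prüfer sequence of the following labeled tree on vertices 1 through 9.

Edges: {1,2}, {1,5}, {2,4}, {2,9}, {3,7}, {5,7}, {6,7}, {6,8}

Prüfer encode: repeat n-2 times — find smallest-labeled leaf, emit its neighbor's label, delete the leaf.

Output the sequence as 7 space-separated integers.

Step 1: leaves = {3,4,8,9}. Remove smallest leaf 3, emit neighbor 7.
Step 2: leaves = {4,8,9}. Remove smallest leaf 4, emit neighbor 2.
Step 3: leaves = {8,9}. Remove smallest leaf 8, emit neighbor 6.
Step 4: leaves = {6,9}. Remove smallest leaf 6, emit neighbor 7.
Step 5: leaves = {7,9}. Remove smallest leaf 7, emit neighbor 5.
Step 6: leaves = {5,9}. Remove smallest leaf 5, emit neighbor 1.
Step 7: leaves = {1,9}. Remove smallest leaf 1, emit neighbor 2.
Done: 2 vertices remain (2, 9). Sequence = [7 2 6 7 5 1 2]

Answer: 7 2 6 7 5 1 2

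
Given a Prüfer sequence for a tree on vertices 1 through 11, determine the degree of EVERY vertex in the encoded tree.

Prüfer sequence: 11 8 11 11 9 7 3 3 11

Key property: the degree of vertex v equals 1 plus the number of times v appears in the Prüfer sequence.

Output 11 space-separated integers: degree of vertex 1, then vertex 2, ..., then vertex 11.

p_1 = 11: count[11] becomes 1
p_2 = 8: count[8] becomes 1
p_3 = 11: count[11] becomes 2
p_4 = 11: count[11] becomes 3
p_5 = 9: count[9] becomes 1
p_6 = 7: count[7] becomes 1
p_7 = 3: count[3] becomes 1
p_8 = 3: count[3] becomes 2
p_9 = 11: count[11] becomes 4
Degrees (1 + count): deg[1]=1+0=1, deg[2]=1+0=1, deg[3]=1+2=3, deg[4]=1+0=1, deg[5]=1+0=1, deg[6]=1+0=1, deg[7]=1+1=2, deg[8]=1+1=2, deg[9]=1+1=2, deg[10]=1+0=1, deg[11]=1+4=5

Answer: 1 1 3 1 1 1 2 2 2 1 5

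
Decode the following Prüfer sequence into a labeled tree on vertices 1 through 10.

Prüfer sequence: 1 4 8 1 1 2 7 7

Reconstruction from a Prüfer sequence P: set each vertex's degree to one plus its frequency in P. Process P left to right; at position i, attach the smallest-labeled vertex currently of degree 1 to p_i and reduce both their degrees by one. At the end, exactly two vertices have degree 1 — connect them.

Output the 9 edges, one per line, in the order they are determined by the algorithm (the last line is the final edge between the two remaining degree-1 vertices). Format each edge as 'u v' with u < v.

Answer: 1 3
4 5
4 8
1 6
1 8
1 2
2 7
7 9
7 10

Derivation:
Initial degrees: {1:4, 2:2, 3:1, 4:2, 5:1, 6:1, 7:3, 8:2, 9:1, 10:1}
Step 1: smallest deg-1 vertex = 3, p_1 = 1. Add edge {1,3}. Now deg[3]=0, deg[1]=3.
Step 2: smallest deg-1 vertex = 5, p_2 = 4. Add edge {4,5}. Now deg[5]=0, deg[4]=1.
Step 3: smallest deg-1 vertex = 4, p_3 = 8. Add edge {4,8}. Now deg[4]=0, deg[8]=1.
Step 4: smallest deg-1 vertex = 6, p_4 = 1. Add edge {1,6}. Now deg[6]=0, deg[1]=2.
Step 5: smallest deg-1 vertex = 8, p_5 = 1. Add edge {1,8}. Now deg[8]=0, deg[1]=1.
Step 6: smallest deg-1 vertex = 1, p_6 = 2. Add edge {1,2}. Now deg[1]=0, deg[2]=1.
Step 7: smallest deg-1 vertex = 2, p_7 = 7. Add edge {2,7}. Now deg[2]=0, deg[7]=2.
Step 8: smallest deg-1 vertex = 9, p_8 = 7. Add edge {7,9}. Now deg[9]=0, deg[7]=1.
Final: two remaining deg-1 vertices are 7, 10. Add edge {7,10}.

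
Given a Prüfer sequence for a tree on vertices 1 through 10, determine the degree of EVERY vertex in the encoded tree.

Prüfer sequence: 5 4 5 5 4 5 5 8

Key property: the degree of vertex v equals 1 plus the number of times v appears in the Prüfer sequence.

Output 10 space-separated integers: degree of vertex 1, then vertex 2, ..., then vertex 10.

p_1 = 5: count[5] becomes 1
p_2 = 4: count[4] becomes 1
p_3 = 5: count[5] becomes 2
p_4 = 5: count[5] becomes 3
p_5 = 4: count[4] becomes 2
p_6 = 5: count[5] becomes 4
p_7 = 5: count[5] becomes 5
p_8 = 8: count[8] becomes 1
Degrees (1 + count): deg[1]=1+0=1, deg[2]=1+0=1, deg[3]=1+0=1, deg[4]=1+2=3, deg[5]=1+5=6, deg[6]=1+0=1, deg[7]=1+0=1, deg[8]=1+1=2, deg[9]=1+0=1, deg[10]=1+0=1

Answer: 1 1 1 3 6 1 1 2 1 1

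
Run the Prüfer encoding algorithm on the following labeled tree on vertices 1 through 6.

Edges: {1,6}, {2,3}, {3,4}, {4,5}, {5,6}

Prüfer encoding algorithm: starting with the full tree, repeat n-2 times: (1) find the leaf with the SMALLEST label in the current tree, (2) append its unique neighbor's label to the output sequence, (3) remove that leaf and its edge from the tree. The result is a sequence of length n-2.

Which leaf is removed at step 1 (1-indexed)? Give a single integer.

Answer: 1

Derivation:
Step 1: current leaves = {1,2}. Remove leaf 1 (neighbor: 6).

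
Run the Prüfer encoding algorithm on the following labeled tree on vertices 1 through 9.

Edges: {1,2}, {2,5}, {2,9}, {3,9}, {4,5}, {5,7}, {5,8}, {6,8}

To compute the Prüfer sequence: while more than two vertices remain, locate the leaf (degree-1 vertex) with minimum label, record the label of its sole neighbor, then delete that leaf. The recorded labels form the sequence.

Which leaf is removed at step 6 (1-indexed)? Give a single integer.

Answer: 8

Derivation:
Step 1: current leaves = {1,3,4,6,7}. Remove leaf 1 (neighbor: 2).
Step 2: current leaves = {3,4,6,7}. Remove leaf 3 (neighbor: 9).
Step 3: current leaves = {4,6,7,9}. Remove leaf 4 (neighbor: 5).
Step 4: current leaves = {6,7,9}. Remove leaf 6 (neighbor: 8).
Step 5: current leaves = {7,8,9}. Remove leaf 7 (neighbor: 5).
Step 6: current leaves = {8,9}. Remove leaf 8 (neighbor: 5).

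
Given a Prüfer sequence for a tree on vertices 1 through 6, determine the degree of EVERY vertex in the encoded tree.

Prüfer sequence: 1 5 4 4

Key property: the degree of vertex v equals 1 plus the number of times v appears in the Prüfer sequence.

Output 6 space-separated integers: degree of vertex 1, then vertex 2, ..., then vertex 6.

Answer: 2 1 1 3 2 1

Derivation:
p_1 = 1: count[1] becomes 1
p_2 = 5: count[5] becomes 1
p_3 = 4: count[4] becomes 1
p_4 = 4: count[4] becomes 2
Degrees (1 + count): deg[1]=1+1=2, deg[2]=1+0=1, deg[3]=1+0=1, deg[4]=1+2=3, deg[5]=1+1=2, deg[6]=1+0=1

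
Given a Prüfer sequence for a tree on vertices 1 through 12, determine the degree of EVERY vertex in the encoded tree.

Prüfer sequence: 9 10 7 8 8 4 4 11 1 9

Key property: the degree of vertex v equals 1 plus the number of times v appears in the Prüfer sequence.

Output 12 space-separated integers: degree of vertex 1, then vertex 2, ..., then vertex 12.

p_1 = 9: count[9] becomes 1
p_2 = 10: count[10] becomes 1
p_3 = 7: count[7] becomes 1
p_4 = 8: count[8] becomes 1
p_5 = 8: count[8] becomes 2
p_6 = 4: count[4] becomes 1
p_7 = 4: count[4] becomes 2
p_8 = 11: count[11] becomes 1
p_9 = 1: count[1] becomes 1
p_10 = 9: count[9] becomes 2
Degrees (1 + count): deg[1]=1+1=2, deg[2]=1+0=1, deg[3]=1+0=1, deg[4]=1+2=3, deg[5]=1+0=1, deg[6]=1+0=1, deg[7]=1+1=2, deg[8]=1+2=3, deg[9]=1+2=3, deg[10]=1+1=2, deg[11]=1+1=2, deg[12]=1+0=1

Answer: 2 1 1 3 1 1 2 3 3 2 2 1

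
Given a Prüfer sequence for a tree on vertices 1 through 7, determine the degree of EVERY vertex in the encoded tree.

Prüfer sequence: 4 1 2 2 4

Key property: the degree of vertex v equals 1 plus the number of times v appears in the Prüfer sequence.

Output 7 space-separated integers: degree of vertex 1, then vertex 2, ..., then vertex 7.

p_1 = 4: count[4] becomes 1
p_2 = 1: count[1] becomes 1
p_3 = 2: count[2] becomes 1
p_4 = 2: count[2] becomes 2
p_5 = 4: count[4] becomes 2
Degrees (1 + count): deg[1]=1+1=2, deg[2]=1+2=3, deg[3]=1+0=1, deg[4]=1+2=3, deg[5]=1+0=1, deg[6]=1+0=1, deg[7]=1+0=1

Answer: 2 3 1 3 1 1 1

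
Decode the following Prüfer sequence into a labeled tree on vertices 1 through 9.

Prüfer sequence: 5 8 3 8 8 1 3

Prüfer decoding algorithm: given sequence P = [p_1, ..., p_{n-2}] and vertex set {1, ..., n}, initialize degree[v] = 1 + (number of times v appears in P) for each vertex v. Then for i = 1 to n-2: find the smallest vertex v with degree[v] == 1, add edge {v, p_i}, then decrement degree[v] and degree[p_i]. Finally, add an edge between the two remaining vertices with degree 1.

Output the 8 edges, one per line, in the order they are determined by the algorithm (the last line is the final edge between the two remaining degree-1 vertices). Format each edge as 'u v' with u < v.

Answer: 2 5
4 8
3 5
6 8
7 8
1 8
1 3
3 9

Derivation:
Initial degrees: {1:2, 2:1, 3:3, 4:1, 5:2, 6:1, 7:1, 8:4, 9:1}
Step 1: smallest deg-1 vertex = 2, p_1 = 5. Add edge {2,5}. Now deg[2]=0, deg[5]=1.
Step 2: smallest deg-1 vertex = 4, p_2 = 8. Add edge {4,8}. Now deg[4]=0, deg[8]=3.
Step 3: smallest deg-1 vertex = 5, p_3 = 3. Add edge {3,5}. Now deg[5]=0, deg[3]=2.
Step 4: smallest deg-1 vertex = 6, p_4 = 8. Add edge {6,8}. Now deg[6]=0, deg[8]=2.
Step 5: smallest deg-1 vertex = 7, p_5 = 8. Add edge {7,8}. Now deg[7]=0, deg[8]=1.
Step 6: smallest deg-1 vertex = 8, p_6 = 1. Add edge {1,8}. Now deg[8]=0, deg[1]=1.
Step 7: smallest deg-1 vertex = 1, p_7 = 3. Add edge {1,3}. Now deg[1]=0, deg[3]=1.
Final: two remaining deg-1 vertices are 3, 9. Add edge {3,9}.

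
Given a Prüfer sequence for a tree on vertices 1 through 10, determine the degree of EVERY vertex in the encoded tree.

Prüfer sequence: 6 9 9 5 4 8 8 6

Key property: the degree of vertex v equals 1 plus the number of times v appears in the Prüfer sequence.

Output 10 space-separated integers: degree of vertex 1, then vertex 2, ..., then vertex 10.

Answer: 1 1 1 2 2 3 1 3 3 1

Derivation:
p_1 = 6: count[6] becomes 1
p_2 = 9: count[9] becomes 1
p_3 = 9: count[9] becomes 2
p_4 = 5: count[5] becomes 1
p_5 = 4: count[4] becomes 1
p_6 = 8: count[8] becomes 1
p_7 = 8: count[8] becomes 2
p_8 = 6: count[6] becomes 2
Degrees (1 + count): deg[1]=1+0=1, deg[2]=1+0=1, deg[3]=1+0=1, deg[4]=1+1=2, deg[5]=1+1=2, deg[6]=1+2=3, deg[7]=1+0=1, deg[8]=1+2=3, deg[9]=1+2=3, deg[10]=1+0=1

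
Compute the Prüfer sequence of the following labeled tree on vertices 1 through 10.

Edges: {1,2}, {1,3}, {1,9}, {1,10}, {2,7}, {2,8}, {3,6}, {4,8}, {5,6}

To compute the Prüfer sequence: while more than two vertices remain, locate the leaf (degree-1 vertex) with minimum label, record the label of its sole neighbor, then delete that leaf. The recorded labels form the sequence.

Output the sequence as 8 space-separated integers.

Step 1: leaves = {4,5,7,9,10}. Remove smallest leaf 4, emit neighbor 8.
Step 2: leaves = {5,7,8,9,10}. Remove smallest leaf 5, emit neighbor 6.
Step 3: leaves = {6,7,8,9,10}. Remove smallest leaf 6, emit neighbor 3.
Step 4: leaves = {3,7,8,9,10}. Remove smallest leaf 3, emit neighbor 1.
Step 5: leaves = {7,8,9,10}. Remove smallest leaf 7, emit neighbor 2.
Step 6: leaves = {8,9,10}. Remove smallest leaf 8, emit neighbor 2.
Step 7: leaves = {2,9,10}. Remove smallest leaf 2, emit neighbor 1.
Step 8: leaves = {9,10}. Remove smallest leaf 9, emit neighbor 1.
Done: 2 vertices remain (1, 10). Sequence = [8 6 3 1 2 2 1 1]

Answer: 8 6 3 1 2 2 1 1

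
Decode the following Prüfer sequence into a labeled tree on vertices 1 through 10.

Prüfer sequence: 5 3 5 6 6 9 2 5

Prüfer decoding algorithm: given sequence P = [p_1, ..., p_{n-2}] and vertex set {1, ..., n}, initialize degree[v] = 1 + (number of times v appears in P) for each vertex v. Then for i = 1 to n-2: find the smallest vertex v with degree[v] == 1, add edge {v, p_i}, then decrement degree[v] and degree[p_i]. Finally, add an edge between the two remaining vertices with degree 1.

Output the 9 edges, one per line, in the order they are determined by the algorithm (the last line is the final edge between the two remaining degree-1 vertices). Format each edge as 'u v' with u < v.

Answer: 1 5
3 4
3 5
6 7
6 8
6 9
2 9
2 5
5 10

Derivation:
Initial degrees: {1:1, 2:2, 3:2, 4:1, 5:4, 6:3, 7:1, 8:1, 9:2, 10:1}
Step 1: smallest deg-1 vertex = 1, p_1 = 5. Add edge {1,5}. Now deg[1]=0, deg[5]=3.
Step 2: smallest deg-1 vertex = 4, p_2 = 3. Add edge {3,4}. Now deg[4]=0, deg[3]=1.
Step 3: smallest deg-1 vertex = 3, p_3 = 5. Add edge {3,5}. Now deg[3]=0, deg[5]=2.
Step 4: smallest deg-1 vertex = 7, p_4 = 6. Add edge {6,7}. Now deg[7]=0, deg[6]=2.
Step 5: smallest deg-1 vertex = 8, p_5 = 6. Add edge {6,8}. Now deg[8]=0, deg[6]=1.
Step 6: smallest deg-1 vertex = 6, p_6 = 9. Add edge {6,9}. Now deg[6]=0, deg[9]=1.
Step 7: smallest deg-1 vertex = 9, p_7 = 2. Add edge {2,9}. Now deg[9]=0, deg[2]=1.
Step 8: smallest deg-1 vertex = 2, p_8 = 5. Add edge {2,5}. Now deg[2]=0, deg[5]=1.
Final: two remaining deg-1 vertices are 5, 10. Add edge {5,10}.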